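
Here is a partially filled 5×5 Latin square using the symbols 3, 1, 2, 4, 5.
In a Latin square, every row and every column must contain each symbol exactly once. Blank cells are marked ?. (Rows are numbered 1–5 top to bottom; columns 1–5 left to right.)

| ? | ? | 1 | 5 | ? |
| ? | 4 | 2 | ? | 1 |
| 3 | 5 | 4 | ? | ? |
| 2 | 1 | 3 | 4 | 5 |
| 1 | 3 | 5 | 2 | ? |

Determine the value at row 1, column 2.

Row 1 already has {1, 5} and column 2 already has {3, 1, 4, 5}, so row 1, column 2 must be 2.

2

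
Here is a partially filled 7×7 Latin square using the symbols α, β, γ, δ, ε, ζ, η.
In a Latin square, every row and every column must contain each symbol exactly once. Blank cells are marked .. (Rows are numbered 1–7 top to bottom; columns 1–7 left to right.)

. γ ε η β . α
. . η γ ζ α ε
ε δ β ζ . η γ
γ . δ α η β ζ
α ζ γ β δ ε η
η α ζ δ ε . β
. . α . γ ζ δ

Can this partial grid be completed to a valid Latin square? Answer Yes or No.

Yes

No row or column among the givens repeats a symbol, and propagating forced cells runs into no contradiction.
One valid completion exists (for instance, ζ γ ε η β δ α / δ β η γ ζ α ε / ε δ β ζ α η γ / γ ε δ α η β ζ / α ζ γ β δ ε η / η α ζ δ ε γ β / β η α ε γ ζ δ).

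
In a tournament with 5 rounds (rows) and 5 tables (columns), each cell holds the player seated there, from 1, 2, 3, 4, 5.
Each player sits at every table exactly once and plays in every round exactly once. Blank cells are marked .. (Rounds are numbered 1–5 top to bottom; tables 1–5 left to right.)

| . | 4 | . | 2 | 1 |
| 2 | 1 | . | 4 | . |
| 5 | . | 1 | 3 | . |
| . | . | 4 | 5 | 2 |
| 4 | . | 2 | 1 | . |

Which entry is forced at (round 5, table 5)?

3

Round 1, table 1: round 1 has {1, 2, 4} and table 1 has {2, 4, 5}, leaving only 3.
Round 1, table 3: round 1 has {1, 2, 3, 4} and table 3 has {1, 2, 4}, leaving only 5.
Round 2, table 3: round 2 has {1, 2, 4} and table 3 has {1, 2, 4, 5}, leaving only 3.
Round 2, table 5: round 2 has {1, 2, 3, 4} and table 5 has {1, 2}, leaving only 5.
Round 5 already has {1, 2, 4} and table 5 already has {1, 2, 5}, so round 5, table 5 must be 3.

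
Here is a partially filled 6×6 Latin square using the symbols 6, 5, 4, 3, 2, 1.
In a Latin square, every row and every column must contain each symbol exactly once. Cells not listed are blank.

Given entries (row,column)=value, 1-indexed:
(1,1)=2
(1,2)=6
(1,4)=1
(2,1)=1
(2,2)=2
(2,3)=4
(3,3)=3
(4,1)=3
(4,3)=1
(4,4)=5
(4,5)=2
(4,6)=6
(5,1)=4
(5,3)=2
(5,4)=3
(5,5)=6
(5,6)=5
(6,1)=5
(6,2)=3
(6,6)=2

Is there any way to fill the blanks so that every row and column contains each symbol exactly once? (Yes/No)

No row or column among the givens repeats a symbol, and propagating forced cells runs into no contradiction.
One valid completion exists (for instance, 2 6 5 1 3 4 / 1 2 4 6 5 3 / 6 5 3 2 4 1 / 3 4 1 5 2 6 / 4 1 2 3 6 5 / 5 3 6 4 1 2).

Yes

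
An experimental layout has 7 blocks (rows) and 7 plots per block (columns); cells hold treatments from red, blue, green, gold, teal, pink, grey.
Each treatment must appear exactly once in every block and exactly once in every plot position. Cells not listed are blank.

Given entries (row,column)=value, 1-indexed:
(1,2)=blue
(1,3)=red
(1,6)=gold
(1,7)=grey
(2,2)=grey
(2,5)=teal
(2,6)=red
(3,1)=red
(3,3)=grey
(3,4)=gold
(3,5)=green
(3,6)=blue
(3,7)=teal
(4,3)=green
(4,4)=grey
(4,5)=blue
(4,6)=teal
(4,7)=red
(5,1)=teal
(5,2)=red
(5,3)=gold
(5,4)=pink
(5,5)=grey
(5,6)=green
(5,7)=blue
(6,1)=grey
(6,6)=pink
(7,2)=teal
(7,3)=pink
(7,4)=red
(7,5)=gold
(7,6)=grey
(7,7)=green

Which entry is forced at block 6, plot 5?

Block 6 already has {pink, grey} and plot 5 already has {blue, green, gold, teal, grey}, so block 6, plot 5 must be red.

red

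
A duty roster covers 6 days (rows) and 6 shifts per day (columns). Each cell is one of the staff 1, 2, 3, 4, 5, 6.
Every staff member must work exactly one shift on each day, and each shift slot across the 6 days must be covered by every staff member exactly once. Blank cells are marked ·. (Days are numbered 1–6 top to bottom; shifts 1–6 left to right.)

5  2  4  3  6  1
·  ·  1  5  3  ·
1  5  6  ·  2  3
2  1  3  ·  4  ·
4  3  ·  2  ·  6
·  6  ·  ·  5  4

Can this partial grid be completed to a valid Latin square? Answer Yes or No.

Yes

No day or shift among the givens repeats a symbol, and propagating forced cells runs into no contradiction.
One valid completion exists (for instance, 5 2 4 3 6 1 / 6 4 1 5 3 2 / 1 5 6 4 2 3 / 2 1 3 6 4 5 / 4 3 5 2 1 6 / 3 6 2 1 5 4).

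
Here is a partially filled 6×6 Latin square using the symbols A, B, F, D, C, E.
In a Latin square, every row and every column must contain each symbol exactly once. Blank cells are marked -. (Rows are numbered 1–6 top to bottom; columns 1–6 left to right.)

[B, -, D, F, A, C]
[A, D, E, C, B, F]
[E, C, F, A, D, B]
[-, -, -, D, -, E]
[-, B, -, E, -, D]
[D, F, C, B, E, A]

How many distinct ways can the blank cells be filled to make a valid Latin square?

2

Row 1, column 2: eliminating its row and column leaves {E}.
Row 4, column 1: eliminating its row and column leaves {F, C}.
Row 4, column 2: eliminating its row and column leaves {A}.
Row 4, column 3: eliminating its row and column leaves {A, B}.
Row 4, column 5: eliminating its row and column leaves {F, C}.
Row 5, column 1: eliminating its row and column leaves {F, C}.
Row 5, column 3: eliminating its row and column leaves {A}.
Row 5, column 5: eliminating its row and column leaves {F, C}.
Enumerating the assignments across these blanks that avoid any row or column repeat gives 2 completions.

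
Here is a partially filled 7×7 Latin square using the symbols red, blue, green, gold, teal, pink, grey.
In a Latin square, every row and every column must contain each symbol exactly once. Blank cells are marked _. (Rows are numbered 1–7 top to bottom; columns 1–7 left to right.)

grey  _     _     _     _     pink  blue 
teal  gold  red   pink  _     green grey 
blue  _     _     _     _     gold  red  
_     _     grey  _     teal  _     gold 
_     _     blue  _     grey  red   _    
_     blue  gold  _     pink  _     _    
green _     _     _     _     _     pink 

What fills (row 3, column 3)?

pink

Row 2, column 5: row 2 has {red, green, gold, teal, pink, grey} and column 5 has {teal, pink, grey}, leaving only blue.
Row 3, column 5: row 3 has {red, blue, gold} and column 5 has {blue, teal, pink, grey}, leaving only green.
Row 4, column 6: row 4 has {gold, teal, grey} and column 6 has {red, green, gold, pink}, leaving only blue.
Row 6, column 1: row 6 has {blue, gold, pink} and column 1 has {blue, green, teal, grey}, leaving only red.
Row 4, column 1: row 4 has {blue, gold, teal, grey} and column 1 has {red, blue, green, teal, grey}, leaving only pink.
Row 5, column 1: row 5 has {red, blue, grey} and column 1 has {red, blue, green, teal, pink, grey}, leaving only gold.
Row 7, column 3: row 7 has {green, pink} and column 3 has {red, blue, gold, grey}, leaving only teal.
Row 3 already has {red, blue, green, gold} and column 3 already has {red, blue, gold, teal, grey}, so row 3, column 3 must be pink.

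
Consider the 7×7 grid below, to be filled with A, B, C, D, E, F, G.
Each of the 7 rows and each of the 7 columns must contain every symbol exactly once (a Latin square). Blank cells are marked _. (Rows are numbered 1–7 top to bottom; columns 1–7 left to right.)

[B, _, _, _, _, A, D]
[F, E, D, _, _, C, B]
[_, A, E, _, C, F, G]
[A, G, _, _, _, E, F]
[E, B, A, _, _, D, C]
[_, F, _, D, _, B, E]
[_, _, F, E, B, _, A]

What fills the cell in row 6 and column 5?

Row 1, column 2: row 1 has {A, B, D} and column 2 has {A, B, E, F, G}, leaving only C.
Row 1, column 3: row 1 has {A, B, C, D} and column 3 has {A, D, E, F}, leaving only G.
Row 1, column 4: row 1 has {A, B, C, D, G} and column 4 has {D, E}, leaving only F.
Row 1, column 5: row 1 has {A, B, C, D, F, G} and column 5 has {B, C}, leaving only E.
Row 3, column 1: row 3 has {A, C, E, F, G} and column 1 has {A, B, E, F}, leaving only D.
Row 3, column 4: row 3 has {A, C, D, E, F, G} and column 4 has {D, E, F}, leaving only B.
Row 4, column 4: row 4 has {A, E, F, G} and column 4 has {B, D, E, F}, leaving only C.
Row 4, column 3: row 4 has {A, C, E, F, G} and column 3 has {A, D, E, F, G}, leaving only B.
Row 4, column 5: row 4 has {A, B, C, E, F, G} and column 5 has {B, C, E}, leaving only D.
Row 5, column 4: row 5 has {A, B, C, D, E} and column 4 has {B, C, D, E, F}, leaving only G.
Row 2, column 4: row 2 has {B, C, D, E, F} and column 4 has {B, C, D, E, F, G}, leaving only A.
Row 2, column 5: row 2 has {A, B, C, D, E, F} and column 5 has {B, C, D, E}, leaving only G.
Row 6 already has {B, D, E, F} and column 5 already has {B, C, D, E, G}, so row 6, column 5 must be A.

A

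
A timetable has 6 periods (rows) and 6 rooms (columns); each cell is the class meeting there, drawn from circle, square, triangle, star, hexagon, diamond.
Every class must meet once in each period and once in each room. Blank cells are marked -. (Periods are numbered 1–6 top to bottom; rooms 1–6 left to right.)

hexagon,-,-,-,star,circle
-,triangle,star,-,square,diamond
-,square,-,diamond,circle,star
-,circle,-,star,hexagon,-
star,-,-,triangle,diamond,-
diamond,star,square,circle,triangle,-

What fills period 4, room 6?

Period 1, room 2: period 1 has {circle, star, hexagon} and room 2 has {circle, square, triangle, star}, leaving only diamond.
Period 1, room 3: period 1 has {circle, star, hexagon, diamond} and room 3 has {square, star}, leaving only triangle.
Period 1, room 4: period 1 has {circle, triangle, star, hexagon, diamond} and room 4 has {circle, triangle, star, diamond}, leaving only square.
Period 2, room 1: period 2 has {square, triangle, star, diamond} and room 1 has {star, hexagon, diamond}, leaving only circle.
Period 2, room 4: period 2 has {circle, square, triangle, star, diamond} and room 4 has {circle, square, triangle, star, diamond}, leaving only hexagon.
Period 3, room 1: period 3 has {circle, square, star, diamond} and room 1 has {circle, star, hexagon, diamond}, leaving only triangle.
Period 3, room 3: period 3 has {circle, square, triangle, star, diamond} and room 3 has {square, triangle, star}, leaving only hexagon.
Period 4, room 1: period 4 has {circle, star, hexagon} and room 1 has {circle, triangle, star, hexagon, diamond}, leaving only square.
Period 4 already has {circle, square, star, hexagon} and room 6 already has {circle, star, diamond}, so period 4, room 6 must be triangle.

triangle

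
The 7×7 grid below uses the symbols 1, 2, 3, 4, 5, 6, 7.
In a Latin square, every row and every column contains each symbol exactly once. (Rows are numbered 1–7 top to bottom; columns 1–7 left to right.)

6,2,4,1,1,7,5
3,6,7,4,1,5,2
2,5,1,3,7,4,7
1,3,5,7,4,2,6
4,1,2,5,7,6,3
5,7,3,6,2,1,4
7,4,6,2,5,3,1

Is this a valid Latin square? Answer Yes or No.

No

Row 3 contains 7 twice (at columns 5 and 7); row 1 is also not a permutation.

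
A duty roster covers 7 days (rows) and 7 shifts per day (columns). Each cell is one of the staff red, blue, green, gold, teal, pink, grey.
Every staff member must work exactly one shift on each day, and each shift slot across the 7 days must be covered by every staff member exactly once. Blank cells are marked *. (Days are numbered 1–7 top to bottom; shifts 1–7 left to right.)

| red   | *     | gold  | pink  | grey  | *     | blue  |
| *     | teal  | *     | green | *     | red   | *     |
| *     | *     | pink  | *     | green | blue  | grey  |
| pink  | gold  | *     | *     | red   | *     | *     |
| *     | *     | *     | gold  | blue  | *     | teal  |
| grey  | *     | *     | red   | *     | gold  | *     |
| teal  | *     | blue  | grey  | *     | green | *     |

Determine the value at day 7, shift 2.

pink

Day 1, shift 2: day 1 has {red, blue, gold, pink, grey} and shift 2 has {gold, teal}, leaving only green.
Day 1, shift 6: day 1 has {red, blue, green, gold, pink, grey} and shift 6 has {red, blue, green, gold}, leaving only teal.
Day 2, shift 3: day 2 has {red, green, teal} and shift 3 has {blue, gold, pink}, leaving only grey.
Day 3, shift 1: day 3 has {blue, green, pink, grey} and shift 1 has {red, teal, pink, grey}, leaving only gold.
Day 2, shift 1: day 2 has {red, green, teal, grey} and shift 1 has {red, gold, teal, pink, grey}, leaving only blue.
Day 3, shift 2: day 3 has {blue, green, gold, pink, grey} and shift 2 has {green, gold, teal}, leaving only red.
Day 7 already has {blue, green, teal, grey} and shift 2 already has {red, green, gold, teal}, so day 7, shift 2 must be pink.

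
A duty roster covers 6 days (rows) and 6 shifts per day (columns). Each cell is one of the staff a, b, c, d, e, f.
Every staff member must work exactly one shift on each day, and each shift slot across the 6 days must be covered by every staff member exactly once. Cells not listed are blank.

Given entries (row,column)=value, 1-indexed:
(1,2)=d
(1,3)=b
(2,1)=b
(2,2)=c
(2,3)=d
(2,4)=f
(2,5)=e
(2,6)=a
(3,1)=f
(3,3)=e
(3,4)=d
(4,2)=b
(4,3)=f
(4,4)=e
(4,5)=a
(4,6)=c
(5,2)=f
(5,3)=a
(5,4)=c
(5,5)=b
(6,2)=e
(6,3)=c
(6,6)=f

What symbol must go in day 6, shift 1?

a

Day 1, shift 4: day 1 has {b, d} and shift 4 has {c, d, e, f}, leaving only a.
Day 1, shift 6: day 1 has {a, b, d} and shift 6 has {a, c, f}, leaving only e.
Day 1, shift 1: day 1 has {a, b, d, e} and shift 1 has {b, f}, leaving only c.
Day 1, shift 5: day 1 has {a, b, c, d, e} and shift 5 has {a, b, e}, leaving only f.
Day 3, shift 2: day 3 has {d, e, f} and shift 2 has {b, c, d, e, f}, leaving only a.
Day 3, shift 5: day 3 has {a, d, e, f} and shift 5 has {a, b, e, f}, leaving only c.
Day 3, shift 6: day 3 has {a, c, d, e, f} and shift 6 has {a, c, e, f}, leaving only b.
Day 4, shift 1: day 4 has {a, b, c, e, f} and shift 1 has {b, c, f}, leaving only d.
Day 6 already has {c, e, f} and shift 1 already has {b, c, d, f}, so day 6, shift 1 must be a.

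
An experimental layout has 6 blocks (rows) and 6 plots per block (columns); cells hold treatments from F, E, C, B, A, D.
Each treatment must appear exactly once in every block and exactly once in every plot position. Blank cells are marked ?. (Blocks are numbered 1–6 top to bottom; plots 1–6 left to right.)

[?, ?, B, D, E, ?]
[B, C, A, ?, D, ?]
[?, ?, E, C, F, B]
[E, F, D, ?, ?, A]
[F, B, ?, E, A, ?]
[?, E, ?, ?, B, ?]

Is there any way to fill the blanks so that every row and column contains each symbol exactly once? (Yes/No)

No block or plot among the givens repeats a symbol, and propagating forced cells runs into no contradiction.
One valid completion exists (for instance, C A B D E F / B C A F D E / A D E C F B / E F D B C A / F B C E A D / D E F A B C).

Yes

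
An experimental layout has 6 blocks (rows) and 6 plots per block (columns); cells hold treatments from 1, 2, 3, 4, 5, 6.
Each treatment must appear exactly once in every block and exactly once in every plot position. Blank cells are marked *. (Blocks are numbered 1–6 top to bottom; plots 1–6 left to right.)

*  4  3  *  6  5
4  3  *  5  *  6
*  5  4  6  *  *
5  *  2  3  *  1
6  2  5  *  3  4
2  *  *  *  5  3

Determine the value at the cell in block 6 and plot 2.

Block 1, plot 1: block 1 has {3, 4, 5, 6} and plot 1 has {2, 4, 5, 6}, leaving only 1.
Block 1, plot 4: block 1 has {1, 3, 4, 5, 6} and plot 4 has {3, 5, 6}, leaving only 2.
Block 2, plot 3: block 2 has {3, 4, 5, 6} and plot 3 has {2, 3, 4, 5}, leaving only 1.
Block 2, plot 5: block 2 has {1, 3, 4, 5, 6} and plot 5 has {3, 5, 6}, leaving only 2.
Block 3, plot 1: block 3 has {4, 5, 6} and plot 1 has {1, 2, 4, 5, 6}, leaving only 3.
Block 3, plot 5: block 3 has {3, 4, 5, 6} and plot 5 has {2, 3, 5, 6}, leaving only 1.
Block 3, plot 6: block 3 has {1, 3, 4, 5, 6} and plot 6 has {1, 3, 4, 5, 6}, leaving only 2.
Block 4, plot 2: block 4 has {1, 2, 3, 5} and plot 2 has {2, 3, 4, 5}, leaving only 6.
Block 6 already has {2, 3, 5} and plot 2 already has {2, 3, 4, 5, 6}, so block 6, plot 2 must be 1.

1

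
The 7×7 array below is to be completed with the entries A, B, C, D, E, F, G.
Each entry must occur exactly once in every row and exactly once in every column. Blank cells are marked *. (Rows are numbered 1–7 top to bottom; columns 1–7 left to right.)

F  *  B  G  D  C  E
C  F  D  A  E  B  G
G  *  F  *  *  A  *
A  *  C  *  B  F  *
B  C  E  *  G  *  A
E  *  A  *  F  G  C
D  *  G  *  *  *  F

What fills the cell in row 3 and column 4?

D

Row 1, column 2: row 1 has {B, C, D, E, F, G} and column 2 has {C, F}, leaving only A.
Row 3, column 5: row 3 has {A, F, G} and column 5 has {B, D, E, F, G}, leaving only C.
Row 4, column 7: row 4 has {A, B, C, F} and column 7 has {A, C, E, F, G}, leaving only D.
Row 3, column 7: row 3 has {A, C, F, G} and column 7 has {A, C, D, E, F, G}, leaving only B.
Row 4, column 4: row 4 has {A, B, C, D, F} and column 4 has {A, G}, leaving only E.
Row 3 already has {A, B, C, F, G} and column 4 already has {A, E, G}, so row 3, column 4 must be D.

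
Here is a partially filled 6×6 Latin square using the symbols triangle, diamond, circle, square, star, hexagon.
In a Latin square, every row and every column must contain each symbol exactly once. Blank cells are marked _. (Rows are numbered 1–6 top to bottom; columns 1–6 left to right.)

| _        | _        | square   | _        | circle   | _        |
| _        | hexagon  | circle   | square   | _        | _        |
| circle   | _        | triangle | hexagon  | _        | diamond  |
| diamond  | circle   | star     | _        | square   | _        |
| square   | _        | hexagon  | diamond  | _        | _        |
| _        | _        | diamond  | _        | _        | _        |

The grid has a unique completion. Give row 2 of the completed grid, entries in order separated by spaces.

Row 3, column 5: row 3 has {triangle, diamond, circle, hexagon} and column 5 has {circle, square}, leaving only star.
Row 3, column 2: row 3 has {triangle, diamond, circle, star, hexagon} and column 2 has {circle, hexagon}, leaving only square.
Row 4, column 4: row 4 has {diamond, circle, square, star} and column 4 has {diamond, square, hexagon}, leaving only triangle.
Row 1, column 4: row 1 has {circle, square} and column 4 has {triangle, diamond, square, hexagon}, leaving only star.
Row 4, column 6: row 4 has {triangle, diamond, circle, square, star} and column 6 has {diamond}, leaving only hexagon.
Row 1, column 6: row 1 has {circle, square, star} and column 6 has {diamond, hexagon}, leaving only triangle.
Row 2, column 6: row 2 has {circle, square, hexagon} and column 6 has {triangle, diamond, hexagon}, leaving only star.
Row 2, column 1: row 2 has {circle, square, star, hexagon} and column 1 has {diamond, circle, square}, leaving only triangle.
Row 2, column 5: row 2 has {triangle, circle, square, star, hexagon} and column 5 has {circle, square, star}, leaving only diamond.
So row 2 reads: triangle hexagon circle square diamond star.

triangle hexagon circle square diamond star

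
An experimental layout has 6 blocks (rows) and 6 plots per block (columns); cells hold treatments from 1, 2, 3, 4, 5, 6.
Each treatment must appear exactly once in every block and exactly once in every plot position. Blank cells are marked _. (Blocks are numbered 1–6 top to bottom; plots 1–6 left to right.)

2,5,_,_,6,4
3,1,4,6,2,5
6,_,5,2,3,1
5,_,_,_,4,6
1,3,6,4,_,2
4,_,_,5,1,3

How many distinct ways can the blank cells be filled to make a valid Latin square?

Block 1, plot 3: eliminating its block and plot leaves {1, 3}.
Block 1, plot 4: eliminating its block and plot leaves {1, 3}.
Block 3, plot 2: eliminating its block and plot leaves {4}.
Block 4, plot 2: eliminating its block and plot leaves {2}.
Block 4, plot 3: eliminating its block and plot leaves {1, 2, 3}.
Block 4, plot 4: eliminating its block and plot leaves {1, 3}.
Block 5, plot 5: eliminating its block and plot leaves {5}.
Block 6, plot 2: eliminating its block and plot leaves {2, 6}.
Block 6, plot 3: eliminating its block and plot leaves {2}.
Enumerating the assignments across these blanks that avoid any block or plot repeat gives 2 completions.

2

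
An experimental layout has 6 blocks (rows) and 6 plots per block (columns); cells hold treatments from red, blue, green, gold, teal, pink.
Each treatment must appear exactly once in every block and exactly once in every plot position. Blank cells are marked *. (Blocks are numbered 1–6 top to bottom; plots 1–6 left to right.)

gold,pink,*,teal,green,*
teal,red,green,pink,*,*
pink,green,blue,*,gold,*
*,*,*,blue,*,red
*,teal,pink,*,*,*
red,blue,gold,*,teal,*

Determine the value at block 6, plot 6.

Block 1, plot 3: block 1 has {green, gold, teal, pink} and plot 3 has {blue, green, gold, pink}, leaving only red.
Block 1, plot 6: block 1 has {red, green, gold, teal, pink} and plot 6 has {red}, leaving only blue.
Block 2, plot 5: block 2 has {red, green, teal, pink} and plot 5 has {green, gold, teal}, leaving only blue.
Block 2, plot 6: block 2 has {red, blue, green, teal, pink} and plot 6 has {red, blue}, leaving only gold.
Block 3, plot 4: block 3 has {blue, green, gold, pink} and plot 4 has {blue, teal, pink}, leaving only red.
Block 3, plot 6: block 3 has {red, blue, green, gold, pink} and plot 6 has {red, blue, gold}, leaving only teal.
Block 4, plot 1: block 4 has {red, blue} and plot 1 has {red, gold, teal, pink}, leaving only green.
Block 4, plot 2: block 4 has {red, blue, green} and plot 2 has {red, blue, green, teal, pink}, leaving only gold.
Block 4, plot 3: block 4 has {red, blue, green, gold} and plot 3 has {red, blue, green, gold, pink}, leaving only teal.
Block 4, plot 5: block 4 has {red, blue, green, gold, teal} and plot 5 has {blue, green, gold, teal}, leaving only pink.
Block 5, plot 1: block 5 has {teal, pink} and plot 1 has {red, green, gold, teal, pink}, leaving only blue.
Block 5, plot 5: block 5 has {blue, teal, pink} and plot 5 has {blue, green, gold, teal, pink}, leaving only red.
Block 5, plot 6: block 5 has {red, blue, teal, pink} and plot 6 has {red, blue, gold, teal}, leaving only green.
Block 6 already has {red, blue, gold, teal} and plot 6 already has {red, blue, green, gold, teal}, so block 6, plot 6 must be pink.

pink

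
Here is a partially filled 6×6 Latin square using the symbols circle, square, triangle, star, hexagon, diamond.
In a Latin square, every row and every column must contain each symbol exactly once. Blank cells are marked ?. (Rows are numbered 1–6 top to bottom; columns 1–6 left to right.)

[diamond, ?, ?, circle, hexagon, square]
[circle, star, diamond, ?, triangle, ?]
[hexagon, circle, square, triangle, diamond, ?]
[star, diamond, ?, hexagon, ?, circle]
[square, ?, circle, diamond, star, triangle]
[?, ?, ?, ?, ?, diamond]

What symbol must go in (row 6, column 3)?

hexagon

Row 1, column 2: row 1 has {circle, square, hexagon, diamond} and column 2 has {circle, star, diamond}, leaving only triangle.
Row 1, column 3: row 1 has {circle, square, triangle, hexagon, diamond} and column 3 has {circle, square, diamond}, leaving only star.
Row 2, column 4: row 2 has {circle, triangle, star, diamond} and column 4 has {circle, triangle, hexagon, diamond}, leaving only square.
Row 2, column 6: row 2 has {circle, square, triangle, star, diamond} and column 6 has {circle, square, triangle, diamond}, leaving only hexagon.
Row 3, column 6: row 3 has {circle, square, triangle, hexagon, diamond} and column 6 has {circle, square, triangle, hexagon, diamond}, leaving only star.
Row 4, column 3: row 4 has {circle, star, hexagon, diamond} and column 3 has {circle, square, star, diamond}, leaving only triangle.
Row 6 already has {diamond} and column 3 already has {circle, square, triangle, star, diamond}, so row 6, column 3 must be hexagon.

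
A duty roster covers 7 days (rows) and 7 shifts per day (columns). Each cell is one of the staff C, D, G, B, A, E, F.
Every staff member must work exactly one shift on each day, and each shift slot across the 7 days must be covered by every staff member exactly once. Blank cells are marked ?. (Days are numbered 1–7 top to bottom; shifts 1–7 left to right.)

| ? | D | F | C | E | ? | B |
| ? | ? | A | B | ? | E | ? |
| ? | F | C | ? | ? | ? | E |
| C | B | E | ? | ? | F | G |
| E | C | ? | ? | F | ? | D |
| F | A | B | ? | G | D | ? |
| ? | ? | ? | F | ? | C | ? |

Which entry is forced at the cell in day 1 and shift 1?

A

Day 2, shift 2: day 2 has {B, A, E} and shift 2 has {C, D, B, A, F}, leaving only G.
Day 2, shift 1: day 2 has {G, B, A, E} and shift 1 has {C, E, F}, leaving only D.
Day 2, shift 5: day 2 has {D, G, B, A, E} and shift 5 has {G, E, F}, leaving only C.
Day 2, shift 7: day 2 has {C, D, G, B, A, E} and shift 7 has {D, G, B, E}, leaving only F.
Day 5, shift 3: day 5 has {C, D, E, F} and shift 3 has {C, B, A, E, F}, leaving only G.
Day 5, shift 4: day 5 has {C, D, G, E, F} and shift 4 has {C, B, F}, leaving only A.
Day 4, shift 4: day 4 has {C, G, B, E, F} and shift 4 has {C, B, A, F}, leaving only D.
Day 3, shift 4: day 3 has {C, E, F} and shift 4 has {C, D, B, A, F}, leaving only G.
Day 4, shift 5: day 4 has {C, D, G, B, E, F} and shift 5 has {C, G, E, F}, leaving only A.
Day 5, shift 6: day 5 has {C, D, G, A, E, F} and shift 6 has {C, D, E, F}, leaving only B.
Day 3, shift 6: day 3 has {C, G, E, F} and shift 6 has {C, D, B, E, F}, leaving only A.
Day 1, shift 6: day 1 has {C, D, B, E, F} and shift 6 has {C, D, B, A, E, F}, leaving only G.
Day 1 already has {C, D, G, B, E, F} and shift 1 already has {C, D, E, F}, so day 1, shift 1 must be A.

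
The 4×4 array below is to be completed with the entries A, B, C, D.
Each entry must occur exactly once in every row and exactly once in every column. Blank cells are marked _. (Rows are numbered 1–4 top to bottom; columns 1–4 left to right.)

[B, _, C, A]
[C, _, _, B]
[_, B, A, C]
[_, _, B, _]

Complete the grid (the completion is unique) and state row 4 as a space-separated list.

A C B D

Row 4, column 4: row 4 has {B} and column 4 has {A, B, C}, leaving only D.
Row 4, column 1: row 4 has {B, D} and column 1 has {B, C}, leaving only A.
Row 4, column 2: row 4 has {A, B, D} and column 2 has {B}, leaving only C.
So row 4 reads: A C B D.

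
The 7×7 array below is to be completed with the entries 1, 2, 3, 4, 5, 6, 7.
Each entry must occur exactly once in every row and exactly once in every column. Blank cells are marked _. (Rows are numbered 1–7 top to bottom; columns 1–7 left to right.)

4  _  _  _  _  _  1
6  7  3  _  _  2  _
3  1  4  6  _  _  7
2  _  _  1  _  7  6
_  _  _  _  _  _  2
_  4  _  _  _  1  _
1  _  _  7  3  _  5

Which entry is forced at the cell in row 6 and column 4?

Row 2, column 7: row 2 has {2, 3, 6, 7} and column 7 has {1, 2, 5, 6, 7}, leaving only 4.
Row 2, column 4: row 2 has {2, 3, 4, 6, 7} and column 4 has {1, 6, 7}, leaving only 5.
Row 2, column 5: row 2 has {2, 3, 4, 5, 6, 7} and column 5 has {3}, leaving only 1.
Row 3, column 6: row 3 has {1, 3, 4, 6, 7} and column 6 has {1, 2, 7}, leaving only 5.
Row 3, column 5: row 3 has {1, 3, 4, 5, 6, 7} and column 5 has {1, 3}, leaving only 2.
Row 4, column 3: row 4 has {1, 2, 6, 7} and column 3 has {3, 4}, leaving only 5.
Row 4, column 2: row 4 has {1, 2, 5, 6, 7} and column 2 has {1, 4, 7}, leaving only 3.
Row 4, column 5: row 4 has {1, 2, 3, 5, 6, 7} and column 5 has {1, 2, 3}, leaving only 4.
Row 6, column 7: row 6 has {1, 4} and column 7 has {1, 2, 4, 5, 6, 7}, leaving only 3.
Row 6 already has {1, 3, 4} and column 4 already has {1, 5, 6, 7}, so row 6, column 4 must be 2.

2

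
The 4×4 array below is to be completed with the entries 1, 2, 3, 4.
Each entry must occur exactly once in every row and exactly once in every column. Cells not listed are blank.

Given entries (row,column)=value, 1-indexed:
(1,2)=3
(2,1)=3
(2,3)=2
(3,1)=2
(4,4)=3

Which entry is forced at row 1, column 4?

2

Row 1, column 4 is narrowed to {1, 2, 4}.
If it were 1, then row 1, column 3 would be left with no valid symbol.
If it were 4, then row 1, column 3 would be left with no valid symbol.
So row 1, column 4 must be 2.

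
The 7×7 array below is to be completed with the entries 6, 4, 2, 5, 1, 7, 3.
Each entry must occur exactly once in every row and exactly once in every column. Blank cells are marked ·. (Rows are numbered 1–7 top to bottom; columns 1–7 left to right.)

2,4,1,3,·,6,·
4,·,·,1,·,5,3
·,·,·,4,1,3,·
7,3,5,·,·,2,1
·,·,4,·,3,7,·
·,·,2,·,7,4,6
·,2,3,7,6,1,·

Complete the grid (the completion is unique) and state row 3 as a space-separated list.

6 5 7 4 1 3 2

Row 1, column 5: row 1 has {6, 4, 2, 1, 3} and column 5 has {6, 1, 7, 3}, leaving only 5.
Row 1, column 7: row 1 has {6, 4, 2, 5, 1, 3} and column 7 has {6, 1, 3}, leaving only 7.
Row 2, column 5: row 2 has {4, 5, 1, 3} and column 5 has {6, 5, 1, 7, 3}, leaving only 2.
Row 4, column 4: row 4 has {2, 5, 1, 7, 3} and column 4 has {4, 1, 7, 3}, leaving only 6.
Row 4, column 5: row 4 has {6, 2, 5, 1, 7, 3} and column 5 has {6, 2, 5, 1, 7, 3}, leaving only 4.
Row 6, column 4: row 6 has {6, 4, 2, 7} and column 4 has {6, 4, 1, 7, 3}, leaving only 5.
Row 5, column 4: row 5 has {4, 7, 3} and column 4 has {6, 4, 5, 1, 7, 3}, leaving only 2.
Row 5, column 7: row 5 has {4, 2, 7, 3} and column 7 has {6, 1, 7, 3}, leaving only 5.
Row 3, column 7: row 3 has {4, 1, 3} and column 7 has {6, 5, 1, 7, 3}, leaving only 2.
Row 6, column 2: row 6 has {6, 4, 2, 5, 7} and column 2 has {4, 2, 3}, leaving only 1.
Row 5, column 2: row 5 has {4, 2, 5, 7, 3} and column 2 has {4, 2, 1, 3}, leaving only 6.
Row 2, column 2: row 2 has {4, 2, 5, 1, 3} and column 2 has {6, 4, 2, 1, 3}, leaving only 7.
Row 3, column 2: row 3 has {4, 2, 1, 3} and column 2 has {6, 4, 2, 1, 7, 3}, leaving only 5.
Row 3, column 1: row 3 has {4, 2, 5, 1, 3} and column 1 has {4, 2, 7}, leaving only 6.
Row 3, column 3: row 3 has {6, 4, 2, 5, 1, 3} and column 3 has {4, 2, 5, 1, 3}, leaving only 7.
So row 3 reads: 6 5 7 4 1 3 2.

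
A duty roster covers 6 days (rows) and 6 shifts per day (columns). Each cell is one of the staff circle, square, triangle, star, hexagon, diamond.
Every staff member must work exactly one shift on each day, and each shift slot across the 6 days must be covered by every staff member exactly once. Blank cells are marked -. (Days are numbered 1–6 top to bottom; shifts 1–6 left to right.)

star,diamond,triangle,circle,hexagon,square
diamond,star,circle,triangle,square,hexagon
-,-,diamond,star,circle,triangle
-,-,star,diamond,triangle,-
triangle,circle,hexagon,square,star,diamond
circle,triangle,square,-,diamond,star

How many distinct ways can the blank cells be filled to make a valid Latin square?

Day 3, shift 1: eliminating its day and shift leaves {square, hexagon}.
Day 3, shift 2: eliminating its day and shift leaves {square, hexagon}.
Day 4, shift 1: eliminating its day and shift leaves {square, hexagon}.
Day 4, shift 2: eliminating its day and shift leaves {square, hexagon}.
Day 4, shift 6: eliminating its day and shift leaves {circle}.
Day 6, shift 4: eliminating its day and shift leaves {hexagon}.
Enumerating the assignments across these blanks that avoid any day or shift repeat gives 2 completions.

2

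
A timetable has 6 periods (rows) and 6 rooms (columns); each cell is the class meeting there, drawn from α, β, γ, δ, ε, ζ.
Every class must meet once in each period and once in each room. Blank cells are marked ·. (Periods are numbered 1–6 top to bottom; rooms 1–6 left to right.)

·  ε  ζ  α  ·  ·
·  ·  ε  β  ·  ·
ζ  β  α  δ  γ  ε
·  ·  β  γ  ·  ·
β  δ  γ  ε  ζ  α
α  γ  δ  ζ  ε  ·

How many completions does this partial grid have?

Period 1, room 1: eliminating its period and room leaves {γ, δ}.
Period 1, room 5: eliminating its period and room leaves {β, δ}.
Period 1, room 6: eliminating its period and room leaves {β, γ, δ}.
Period 2, room 1: eliminating its period and room leaves {γ, δ}.
Period 2, room 2: eliminating its period and room leaves {α, ζ}.
Period 2, room 5: eliminating its period and room leaves {α, δ}.
Period 2, room 6: eliminating its period and room leaves {γ, δ, ζ}.
Period 4, room 1: eliminating its period and room leaves {δ, ε}.
Period 4, room 2: eliminating its period and room leaves {α, ζ}.
Period 4, room 5: eliminating its period and room leaves {α, δ}.
Period 4, room 6: eliminating its period and room leaves {δ, ζ}.
Period 6, room 6: eliminating its period and room leaves {β}.
Enumerating the assignments across these blanks that avoid any period or room repeat gives 3 completions.

3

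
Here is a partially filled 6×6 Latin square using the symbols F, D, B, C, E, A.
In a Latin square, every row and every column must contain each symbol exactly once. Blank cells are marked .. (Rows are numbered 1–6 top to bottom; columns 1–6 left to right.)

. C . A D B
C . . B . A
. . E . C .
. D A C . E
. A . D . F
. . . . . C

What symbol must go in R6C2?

Row 1, column 3: row 1 has {D, B, C, A} and column 3 has {E, A}, leaving only F.
Row 1, column 1: row 1 has {F, D, B, C, A} and column 1 has {C}, leaving only E.
Row 2, column 3: row 2 has {B, C, A} and column 3 has {F, E, A}, leaving only D.
Row 3, column 4: row 3 has {C, E} and column 4 has {D, B, C, A}, leaving only F.
Row 3, column 2: row 3 has {F, C, E} and column 2 has {D, C, A}, leaving only B.
Row 3, column 6: row 3 has {F, B, C, E} and column 6 has {F, B, C, E, A}, leaving only D.
Row 3, column 1: row 3 has {F, D, B, C, E} and column 1 has {C, E}, leaving only A.
Row 5, column 1: row 5 has {F, D, A} and column 1 has {C, E, A}, leaving only B.
Row 4, column 1: row 4 has {D, C, E, A} and column 1 has {B, C, E, A}, leaving only F.
Row 4, column 5: row 4 has {F, D, C, E, A} and column 5 has {D, C}, leaving only B.
Row 5, column 3: row 5 has {F, D, B, A} and column 3 has {F, D, E, A}, leaving only C.
Row 5, column 5: row 5 has {F, D, B, C, A} and column 5 has {D, B, C}, leaving only E.
Row 2, column 5: row 2 has {D, B, C, A} and column 5 has {D, B, C, E}, leaving only F.
Row 2, column 2: row 2 has {F, D, B, C, A} and column 2 has {D, B, C, A}, leaving only E.
Row 6 already has {C} and column 2 already has {D, B, C, E, A}, so row 6, column 2 must be F.

F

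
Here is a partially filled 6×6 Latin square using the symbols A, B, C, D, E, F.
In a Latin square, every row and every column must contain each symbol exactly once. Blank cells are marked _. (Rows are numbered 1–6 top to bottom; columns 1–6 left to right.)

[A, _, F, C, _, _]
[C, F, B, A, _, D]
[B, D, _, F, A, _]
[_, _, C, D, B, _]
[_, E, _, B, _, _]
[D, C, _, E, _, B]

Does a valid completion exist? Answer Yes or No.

No row or column among the givens repeats a symbol, and propagating forced cells runs into no contradiction.
One valid completion exists (for instance, A B F C D E / C F B A E D / B D E F A C / E A C D B F / F E D B C A / D C A E F B).

Yes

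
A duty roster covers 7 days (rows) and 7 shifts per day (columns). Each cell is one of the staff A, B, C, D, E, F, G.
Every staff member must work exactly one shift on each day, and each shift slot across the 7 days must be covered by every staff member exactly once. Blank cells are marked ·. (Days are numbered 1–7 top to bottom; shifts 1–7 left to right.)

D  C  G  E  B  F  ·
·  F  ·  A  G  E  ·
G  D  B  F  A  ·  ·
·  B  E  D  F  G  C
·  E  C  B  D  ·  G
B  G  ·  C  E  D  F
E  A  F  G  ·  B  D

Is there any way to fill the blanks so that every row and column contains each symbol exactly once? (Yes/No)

No day or shift among the givens repeats a symbol, and propagating forced cells runs into no contradiction.
One valid completion exists (for instance, D C G E B F A / C F D A G E B / G D B F A C E / A B E D F G C / F E C B D A G / B G A C E D F / E A F G C B D).

Yes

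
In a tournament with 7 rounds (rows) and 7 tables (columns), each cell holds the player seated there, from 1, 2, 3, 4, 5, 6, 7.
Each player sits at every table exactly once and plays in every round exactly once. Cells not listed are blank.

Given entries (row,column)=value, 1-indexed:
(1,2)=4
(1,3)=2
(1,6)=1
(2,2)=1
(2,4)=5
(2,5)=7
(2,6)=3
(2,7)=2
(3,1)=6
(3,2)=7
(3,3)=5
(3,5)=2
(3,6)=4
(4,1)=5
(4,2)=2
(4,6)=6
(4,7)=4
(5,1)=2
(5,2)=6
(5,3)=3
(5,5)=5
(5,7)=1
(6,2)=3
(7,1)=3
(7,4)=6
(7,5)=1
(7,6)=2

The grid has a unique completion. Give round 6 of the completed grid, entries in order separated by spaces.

1 3 7 2 4 5 6

Round 1, table 1: round 1 has {1, 2, 4} and table 1 has {2, 3, 5, 6}, leaving only 7.
Round 1, table 4: round 1 has {1, 2, 4, 7} and table 4 has {5, 6}, leaving only 3.
Round 1, table 5: round 1 has {1, 2, 3, 4, 7} and table 5 has {1, 2, 5, 7}, leaving only 6.
Round 6, table 5: round 6 has {3} and table 5 has {1, 2, 5, 6, 7}, leaving only 4.
Round 6, table 1: round 6 has {3, 4} and table 1 has {2, 3, 5, 6, 7}, leaving only 1.
Round 1, table 7: round 1 has {1, 2, 3, 4, 6, 7} and table 7 has {1, 2, 4}, leaving only 5.
Round 2, table 1: round 2 has {1, 2, 3, 5, 7} and table 1 has {1, 2, 3, 5, 6, 7}, leaving only 4.
Round 2, table 3: round 2 has {1, 2, 3, 4, 5, 7} and table 3 has {2, 3, 5}, leaving only 6.
Round 6, table 3: round 6 has {1, 3, 4} and table 3 has {2, 3, 5, 6}, leaving only 7.
Round 6, table 4: round 6 has {1, 3, 4, 7} and table 4 has {3, 5, 6}, leaving only 2.
Round 6, table 6: round 6 has {1, 2, 3, 4, 7} and table 6 has {1, 2, 3, 4, 6}, leaving only 5.
Round 6, table 7: round 6 has {1, 2, 3, 4, 5, 7} and table 7 has {1, 2, 4, 5}, leaving only 6.
So round 6 reads: 1 3 7 2 4 5 6.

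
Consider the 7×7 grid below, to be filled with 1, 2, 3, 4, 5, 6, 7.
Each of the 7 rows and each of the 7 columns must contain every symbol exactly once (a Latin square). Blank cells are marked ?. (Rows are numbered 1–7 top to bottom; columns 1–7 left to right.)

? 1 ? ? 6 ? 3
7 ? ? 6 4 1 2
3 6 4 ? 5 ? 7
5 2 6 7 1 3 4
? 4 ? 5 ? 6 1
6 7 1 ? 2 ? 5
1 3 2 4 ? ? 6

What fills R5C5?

3

Row 1, column 4: row 1 has {1, 3, 6} and column 4 has {4, 5, 6, 7}, leaving only 2.
Row 1, column 1: row 1 has {1, 2, 3, 6} and column 1 has {1, 3, 5, 6, 7}, leaving only 4.
Row 2, column 2: row 2 has {1, 2, 4, 6, 7} and column 2 has {1, 2, 3, 4, 6, 7}, leaving only 5.
Row 2, column 3: row 2 has {1, 2, 4, 5, 6, 7} and column 3 has {1, 2, 4, 6}, leaving only 3.
Row 3, column 4: row 3 has {3, 4, 5, 6, 7} and column 4 has {2, 4, 5, 6, 7}, leaving only 1.
Row 3, column 6: row 3 has {1, 3, 4, 5, 6, 7} and column 6 has {1, 3, 6}, leaving only 2.
Row 5, column 1: row 5 has {1, 4, 5, 6} and column 1 has {1, 3, 4, 5, 6, 7}, leaving only 2.
Row 5, column 3: row 5 has {1, 2, 4, 5, 6} and column 3 has {1, 2, 3, 4, 6}, leaving only 7.
Row 5 already has {1, 2, 4, 5, 6, 7} and column 5 already has {1, 2, 4, 5, 6}, so row 5, column 5 must be 3.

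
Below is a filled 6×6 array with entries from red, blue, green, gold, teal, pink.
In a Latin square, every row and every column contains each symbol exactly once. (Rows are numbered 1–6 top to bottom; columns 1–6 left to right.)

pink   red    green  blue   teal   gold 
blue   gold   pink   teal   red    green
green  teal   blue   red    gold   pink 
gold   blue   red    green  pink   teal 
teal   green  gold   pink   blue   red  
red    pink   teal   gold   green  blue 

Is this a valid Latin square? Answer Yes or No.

Yes

Each row is a permutation of the 6 symbols, and so is each column.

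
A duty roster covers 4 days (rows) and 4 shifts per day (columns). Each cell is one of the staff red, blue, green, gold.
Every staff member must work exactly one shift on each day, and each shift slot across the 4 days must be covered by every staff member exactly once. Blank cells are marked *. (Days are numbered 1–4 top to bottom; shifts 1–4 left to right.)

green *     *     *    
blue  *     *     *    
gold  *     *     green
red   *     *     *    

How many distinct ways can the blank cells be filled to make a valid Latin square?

8

Day 1, shift 2: eliminating its day and shift leaves {red, blue, gold}.
Day 1, shift 3: eliminating its day and shift leaves {red, blue, gold}.
Day 1, shift 4: eliminating its day and shift leaves {red, blue, gold}.
Day 2, shift 2: eliminating its day and shift leaves {red, green, gold}.
Day 2, shift 3: eliminating its day and shift leaves {red, green, gold}.
Day 2, shift 4: eliminating its day and shift leaves {red, gold}.
Day 3, shift 2: eliminating its day and shift leaves {red, blue}.
Day 3, shift 3: eliminating its day and shift leaves {red, blue}.
Day 4, shift 2: eliminating its day and shift leaves {blue, green, gold}.
Day 4, shift 3: eliminating its day and shift leaves {blue, green, gold}.
Day 4, shift 4: eliminating its day and shift leaves {blue, gold}.
Enumerating the assignments across these blanks that avoid any day or shift repeat gives 8 completions.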